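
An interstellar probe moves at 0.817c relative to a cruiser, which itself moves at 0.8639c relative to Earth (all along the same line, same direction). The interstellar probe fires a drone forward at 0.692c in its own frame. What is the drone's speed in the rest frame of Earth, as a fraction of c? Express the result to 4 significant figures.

Apply u = (u'+v)/(1+u'v) twice. Drone in the cruiser frame: (0.692+0.817)/(1+0.692·0.817) = 1.509/1.565364 = 0.96399c.
That velocity, transformed to the rest frame of Earth: (0.96399+0.8639)/(1+0.96399·0.8639) = 1.82789/1.832790961 = 0.99733c.

0.9973c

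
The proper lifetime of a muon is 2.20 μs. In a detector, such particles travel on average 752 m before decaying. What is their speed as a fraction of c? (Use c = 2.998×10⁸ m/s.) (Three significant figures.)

0.752c

Let x = d/(cτ) = 752.0 m / (2.998×10⁸ m/s × 2.200×10^-6 s) = 1.1402. Since d = βγcτ, x = βγ = β/√(1−β²).
Solving: β² = x²/(1+x²) = 1.30006/2.30006 = 0.565229, so β = 0.752.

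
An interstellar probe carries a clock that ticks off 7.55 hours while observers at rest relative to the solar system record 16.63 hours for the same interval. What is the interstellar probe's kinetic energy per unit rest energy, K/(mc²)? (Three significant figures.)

The time-dilation ratio gives γ = 16.63/7.55 = 2.20265.
Since K = (γ−1)mc², K/(mc²) = 2.20265 − 1 = 1.20.

1.20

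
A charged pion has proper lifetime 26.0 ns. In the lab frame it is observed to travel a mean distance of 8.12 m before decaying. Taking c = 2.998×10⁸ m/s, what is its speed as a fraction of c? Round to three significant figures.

0.721c

d = βγcτ ⇒ βγ = d/(cτ) = 8.120 m / (7.7948 m) = 1.0417.
β = (βγ)/√(1+(βγ)²) = 1.0417/√2.08514 = 0.721.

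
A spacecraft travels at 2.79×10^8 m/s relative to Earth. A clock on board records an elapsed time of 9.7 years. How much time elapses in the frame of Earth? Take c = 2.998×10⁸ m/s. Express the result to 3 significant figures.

β = v/c = (2.79×10^8 m/s)/(2.998×10⁸ m/s) = 0.93062.
β² = 0.8660535844, so γ = 1/√0.1339464156 = 2.7323.
Time dilation: Δt = γ·Δτ = 2.7323 × 9.7 = 26.5 years.

26.5 years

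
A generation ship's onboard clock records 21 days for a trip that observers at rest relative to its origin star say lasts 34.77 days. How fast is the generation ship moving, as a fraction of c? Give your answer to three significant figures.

γ = Δt/Δτ = 34.77/21 = 1.6557.
β = √(1 − 1/γ²) = √(1 − 0.364785) = √0.635215 = 0.797.

0.797c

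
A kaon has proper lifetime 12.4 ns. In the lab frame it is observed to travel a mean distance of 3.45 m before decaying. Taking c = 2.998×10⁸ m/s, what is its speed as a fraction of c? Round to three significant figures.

d = βγcτ ⇒ βγ = d/(cτ) = 3.450 m / (3.71752 m) = 0.92804.
β = (βγ)/√(1+(βγ)²) = 0.92804/√1.861258 = 0.680.

0.680c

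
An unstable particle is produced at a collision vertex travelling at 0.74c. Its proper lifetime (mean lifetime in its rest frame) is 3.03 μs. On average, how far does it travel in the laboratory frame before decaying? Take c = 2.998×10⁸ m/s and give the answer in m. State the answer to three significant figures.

999 m

Lorentz factor: γ = (1 − 0.5476)^(−1/2) = 1.4868.
Lab-frame lifetime: Δt = γτ = 1.4868 × 3.03 μs = 4.505 μs.
Distance: d = vΔt = 0.74 × 2.998×10⁸ m/s × 4.5050×10^-6 s = 999 m.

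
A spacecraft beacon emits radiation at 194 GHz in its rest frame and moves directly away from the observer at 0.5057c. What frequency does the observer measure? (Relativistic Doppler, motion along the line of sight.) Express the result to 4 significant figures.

111.2 GHz

Relativistic Doppler (source moving away): f_obs = f_src · √((1−β)/(1+β)).
With β = 0.5057: factor = √(0.4943/1.5057) = 0.57296.
f_obs = 194 × 0.57296 = 111.2 GHz.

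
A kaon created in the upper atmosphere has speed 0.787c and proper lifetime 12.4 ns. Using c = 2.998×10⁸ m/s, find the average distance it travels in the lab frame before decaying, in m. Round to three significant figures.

4.74 m

Lorentz factor: γ = (1 − 0.619369)^(−1/2) = 1.6209.
Lab-frame lifetime: Δt = γτ = 1.6209 × 12.4 ns = 20.099 ns.
Distance: d = vΔt = 0.787 × 2.998×10⁸ m/s × 2.0099×10^-8 s = 4.74 m.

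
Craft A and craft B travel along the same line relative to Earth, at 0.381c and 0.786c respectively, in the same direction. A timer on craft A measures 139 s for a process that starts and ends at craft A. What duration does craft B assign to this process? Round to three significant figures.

170 s

Transform craft A's velocity into craft B's frame: (0.381 − 0.786)/(1 − 0.381·0.786) = −0.405/0.700534, so the relative speed is 0.57813c.
γ for this relative speed: γ = 1/√(1 − 0.334234) = 1.2256.
Craft A's interval is proper; time dilation gives Δt_B = γΔτ = 1.2256 × 139 s = 170 s.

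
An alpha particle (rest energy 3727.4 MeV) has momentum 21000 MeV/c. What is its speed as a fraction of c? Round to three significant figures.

pc/(mc²) = 21000/3727.4 = 5.634 = βγ = β/√(1−β²).
So β² = x²/(1 + x²) with x = 5.634: x² = 31.742, β² = 31.742/32.742 = 0.969458, β = 0.985.

0.985c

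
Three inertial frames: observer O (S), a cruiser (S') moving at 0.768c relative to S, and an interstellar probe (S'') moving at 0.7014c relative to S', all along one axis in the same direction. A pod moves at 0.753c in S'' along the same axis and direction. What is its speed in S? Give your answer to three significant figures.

Apply u = (u'+v)/(1+u'v) twice. Pod in the cruiser frame: (0.753+0.7014)/(1+0.753·0.7014) = 1.4544/1.5281542 = 0.95174c.
That velocity, transformed to the rest frame of observer O: (0.95174+0.768)/(1+0.95174·0.768) = 1.71974/1.73093632 = 0.99353c.

0.994c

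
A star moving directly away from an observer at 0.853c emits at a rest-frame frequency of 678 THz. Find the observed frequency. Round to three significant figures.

191 THz

Relativistic Doppler (source moving away): f_obs = f_src · √((1−β)/(1+β)).
With β = 0.853: factor = √(0.147/1.853) = 0.28166.
f_obs = 678 × 0.28166 = 191 THz.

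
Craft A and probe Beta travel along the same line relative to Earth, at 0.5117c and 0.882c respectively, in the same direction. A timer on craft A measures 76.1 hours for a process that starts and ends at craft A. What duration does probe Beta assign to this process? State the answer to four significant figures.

103.1 hours

The velocity of craft A relative to probe Beta is (0.5117 − 0.882)c / (1 − 0.5117×0.882) = −0.67489c; relative speed 0.67489c.
At |u| = 0.67489c, γ = (1 − 0.455477)^(−1/2) = 1.3552.
The clock on craft A records proper time, so probe Beta measures Δt = γΔτ = 1.3552 × 76.1 = 103.1 hours.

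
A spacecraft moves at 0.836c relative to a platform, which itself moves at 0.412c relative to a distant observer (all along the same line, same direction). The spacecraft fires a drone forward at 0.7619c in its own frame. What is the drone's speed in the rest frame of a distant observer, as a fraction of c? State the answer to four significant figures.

0.9900c

First combine the drone and spacecraft (S''→S'): u₁ = (0.7619 + 0.836)/(1 + 0.7619×0.836) = 1.5979/1.6369484 = 0.97615.
Then combine with the platform (S'→S): u = (0.97615 + 0.412)/(1 + 0.97615×0.412) = 1.38815/1.4021738 = 0.99.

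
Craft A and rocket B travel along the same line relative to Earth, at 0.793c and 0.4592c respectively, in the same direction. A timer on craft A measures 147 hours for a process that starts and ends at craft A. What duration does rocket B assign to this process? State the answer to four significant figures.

172.7 hours

Speed of craft A in rocket B's frame: u = (v_A − v_B)/(1 − v_A v_B/c²) = (0.793 − 0.4592)/(1 − 0.793×0.4592) = 0.3338/0.6358544 = 0.52496; |u| = 0.52496c.
At |u| = 0.52496c, γ = (1 − 0.275583)^(−1/2) = 1.1749.
The clock on craft A records proper time, so rocket B measures Δt = γΔτ = 1.1749 × 147 = 172.7 hours.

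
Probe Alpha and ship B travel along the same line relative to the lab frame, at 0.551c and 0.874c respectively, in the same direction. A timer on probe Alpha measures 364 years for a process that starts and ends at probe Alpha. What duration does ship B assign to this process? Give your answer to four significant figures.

Speed of probe Alpha in ship B's frame: u = (v_A − v_B)/(1 − v_A v_B/c²) = (0.551 − 0.874)/(1 − 0.551×0.874) = −0.323/0.518426 = −0.62304; |u| = 0.62304c.
At |u| = 0.62304c, γ = (1 − 0.388179)^(−1/2) = 1.2785.
Probe Alpha's interval is proper; time dilation gives Δt_B = γΔτ = 1.2785 × 364 years = 465.4 years.

465.4 years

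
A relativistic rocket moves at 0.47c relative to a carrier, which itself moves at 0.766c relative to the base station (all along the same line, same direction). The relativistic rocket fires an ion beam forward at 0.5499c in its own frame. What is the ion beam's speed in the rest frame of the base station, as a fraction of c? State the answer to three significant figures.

0.973c

First combine the ion beam and relativistic rocket (S''→S'): u₁ = (0.5499 + 0.47)/(1 + 0.5499×0.47) = 1.0199/1.258453 = 0.81044.
Then combine with the carrier (S'→S): u = (0.81044 + 0.766)/(1 + 0.81044×0.766) = 1.57644/1.62079704 = 0.97263.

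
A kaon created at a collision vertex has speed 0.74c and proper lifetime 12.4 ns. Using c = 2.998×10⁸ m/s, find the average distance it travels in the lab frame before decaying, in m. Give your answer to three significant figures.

With β = 0.74, γ = 1/√(1 − 0.74²) = 1/√0.4524 = 1.4868.
Lab-frame lifetime: Δt = γτ = 1.4868 × 12.4 ns = 18.436 ns.
Distance: d = vΔt = 0.74 × 2.998×10⁸ m/s × 1.8436×10^-8 s = 4.09 m.

4.09 m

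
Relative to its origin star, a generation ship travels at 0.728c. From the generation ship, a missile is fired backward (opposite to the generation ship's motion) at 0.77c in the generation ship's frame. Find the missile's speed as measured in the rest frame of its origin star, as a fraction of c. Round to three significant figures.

Relativistic velocity addition: u = (u' + v)/(1 + u'v/c²), with u' = −0.77c and v = 0.728c.
Numerator: −0.77 + 0.728 = −0.042. Denominator: 1 + (−0.77)(0.728) = 0.43944.
u = −0.042/0.43944 = −0.095576, so the speed is 0.0956c.

0.0956c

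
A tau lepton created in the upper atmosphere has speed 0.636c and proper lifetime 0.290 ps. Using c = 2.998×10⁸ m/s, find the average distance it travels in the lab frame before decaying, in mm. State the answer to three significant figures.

β² = 0.404496, so γ = 1/√0.595504 = 1.2959.
Lab-frame lifetime: Δt = γτ = 1.2959 × 0.290 ps = 0.37581 ps.
Distance: d = vΔt = 0.636 × 2.998×10⁸ m/s × 3.7581×10^-13 s = 7.17×10^-5 m = 0.0717 mm.

0.0717 mm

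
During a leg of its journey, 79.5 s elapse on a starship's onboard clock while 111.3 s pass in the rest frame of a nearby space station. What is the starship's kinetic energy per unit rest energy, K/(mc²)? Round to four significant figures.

From Δt = γΔτ: γ = 111.3/79.5 = 1.4.
Since K = (γ−1)mc², K/(mc²) = 1.4 − 1 = 0.4000.

0.4000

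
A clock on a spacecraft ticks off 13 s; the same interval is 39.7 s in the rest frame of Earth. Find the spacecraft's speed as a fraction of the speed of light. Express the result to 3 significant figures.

0.945c

γ = Δt/Δτ = 39.7/13 = 3.0538.
β = √(1 − 1/γ²) = √(1 − 0.107231) = √0.892769 = 0.945.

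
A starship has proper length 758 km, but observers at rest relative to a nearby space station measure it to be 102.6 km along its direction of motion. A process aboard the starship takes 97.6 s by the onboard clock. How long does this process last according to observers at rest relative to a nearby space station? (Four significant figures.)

From L = L₀/γ: γ = 758/102.6 = 7.38791.
The same γ dilates the second interval: 7.38791 × 97.6 s = 721.1 s.

721.1 s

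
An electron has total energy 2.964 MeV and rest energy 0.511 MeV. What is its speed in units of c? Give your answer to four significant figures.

0.9850c

Total energy E = γmc² gives γ = 2.964/0.511 = 5.8004.
Hence β = √(1 − 1/γ²) = √(1 − 0.0297224) = √0.9702776 = 0.9850.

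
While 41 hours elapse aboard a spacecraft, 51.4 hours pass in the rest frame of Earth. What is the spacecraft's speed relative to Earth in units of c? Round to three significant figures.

γ = Δt/Δτ = 51.4/41 = 1.2537.
β = √(1 − 1/γ²) = √(1 − 0.636228) = √0.363772 = 0.603.

0.603c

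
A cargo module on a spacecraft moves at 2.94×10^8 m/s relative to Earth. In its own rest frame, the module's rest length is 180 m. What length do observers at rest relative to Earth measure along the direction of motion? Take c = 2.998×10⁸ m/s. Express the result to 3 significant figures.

β = v/c = (2.94×10^8 m/s)/(2.998×10⁸ m/s) = 0.980654.
β² = 0.9616823, so γ = 1/√0.03831773 = 5.1086.
Length contraction: L = L₀/γ = 180/5.1086 = 35.2 m.

35.2 m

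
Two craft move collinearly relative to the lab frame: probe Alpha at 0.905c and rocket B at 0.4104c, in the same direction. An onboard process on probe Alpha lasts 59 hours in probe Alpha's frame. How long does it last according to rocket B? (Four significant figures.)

The velocity of probe Alpha relative to rocket B is (0.905 − 0.4104)c / (1 − 0.905×0.4104) = 0.78684c; relative speed 0.78684c.
At |u| = 0.78684c, γ = (1 − 0.619117)^(−1/2) = 1.6203.
The clock on probe Alpha records proper time, so rocket B measures Δt = γΔτ = 1.6203 × 59 = 95.60 hours.

95.60 hours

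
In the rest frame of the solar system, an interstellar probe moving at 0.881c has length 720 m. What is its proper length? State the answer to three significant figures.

γ = 1/√(1 − β²) = 1/√(1 − 0.776161) = 1/√0.223839 = 1/0.473116 = 2.1136.
Proper length: L₀ = γ·L = 2.1136 × 720 = 1520 m.

1520 m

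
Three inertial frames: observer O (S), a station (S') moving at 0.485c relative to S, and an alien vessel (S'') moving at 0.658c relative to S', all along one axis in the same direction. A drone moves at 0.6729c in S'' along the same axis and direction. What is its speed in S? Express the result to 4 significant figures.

0.9724c

First combine the drone and alien vessel (S''→S'): u₁ = (0.6729 + 0.658)/(1 + 0.6729×0.658) = 1.3309/1.4427682 = 0.92246.
Then combine with the station (S'→S): u = (0.92246 + 0.485)/(1 + 0.92246×0.485) = 1.40746/1.4473931 = 0.97241.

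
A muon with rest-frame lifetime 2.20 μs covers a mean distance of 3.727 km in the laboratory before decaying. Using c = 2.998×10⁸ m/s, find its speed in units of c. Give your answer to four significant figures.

Lab distance = (lab lifetime)·v = γτ·βc, so βγ = d/(cτ) = 3727/(2.998×10⁸ × 2.200×10^-6) = 5.6507.
With βγ = 5.6507: γ² = 1 + (βγ)² = 32.9304, and β = (βγ)/γ = 5.6507/5.7385 = 0.9847.

0.9847c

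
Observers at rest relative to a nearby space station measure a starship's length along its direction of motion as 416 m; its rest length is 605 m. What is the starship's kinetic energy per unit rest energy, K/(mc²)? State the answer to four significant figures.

0.4543

γ = L₀/L = 605/416 = 1.45433.
K/(mc²) = γ − 1 = 1.45433 − 1 = 0.4543.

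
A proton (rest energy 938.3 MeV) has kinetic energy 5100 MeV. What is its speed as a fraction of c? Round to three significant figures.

0.988c

K = (γ−1)mc², so γ = 1 + 5100/938.3 = 6.4354.
Then v/c = √(1 − γ⁻²) = √(1 − 0.0241462) = √0.9758538 = 0.988.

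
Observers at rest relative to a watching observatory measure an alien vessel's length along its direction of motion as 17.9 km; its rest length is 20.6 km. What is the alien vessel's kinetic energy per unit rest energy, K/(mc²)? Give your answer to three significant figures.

0.151

γ = L₀/L = 20.6/17.9 = 1.15084.
K/(mc²) = γ − 1 = 1.15084 − 1 = 0.151.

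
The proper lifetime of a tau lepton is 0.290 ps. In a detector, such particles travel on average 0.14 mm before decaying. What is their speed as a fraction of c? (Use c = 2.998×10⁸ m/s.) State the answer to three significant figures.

0.850c

d = βγcτ ⇒ βγ = d/(cτ) = 1.400×10^-4 m / (8.6942×10^-5 m) = 1.6103.
β = (βγ)/√(1+(βγ)²) = 1.6103/√3.59307 = 0.850.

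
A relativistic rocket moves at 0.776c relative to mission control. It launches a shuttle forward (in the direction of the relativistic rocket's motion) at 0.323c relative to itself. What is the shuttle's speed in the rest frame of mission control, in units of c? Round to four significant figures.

0.8787c

In units of c, u = (u' + v)/(1 + u'v) with u' = 0.323 and v = 0.776.
Numerator: 0.323 + 0.776 = 1.099. Denominator: 1 + (0.323)(0.776) = 1.250648.
u = 1.099/1.250648 = 0.87874, so the speed is 0.8787c.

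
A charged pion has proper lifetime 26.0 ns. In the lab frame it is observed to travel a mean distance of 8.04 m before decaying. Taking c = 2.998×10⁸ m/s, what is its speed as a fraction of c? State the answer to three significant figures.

d = βγcτ ⇒ βγ = d/(cτ) = 8.040 m / (7.7948 m) = 1.0315.
β = (βγ)/√(1+(βγ)²) = 1.0315/√2.06399 = 0.718.

0.718c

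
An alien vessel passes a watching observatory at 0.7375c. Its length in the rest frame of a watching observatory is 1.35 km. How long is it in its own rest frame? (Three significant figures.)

Lorentz factor: γ = (1 − 0.54390625)^(−1/2) = 1.4807.
Proper length: L₀ = γ·L = 1.4807 × 1.35 = 2.00 km.

2.00 km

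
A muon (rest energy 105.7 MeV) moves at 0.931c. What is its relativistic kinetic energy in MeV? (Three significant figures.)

184 MeV

Lorentz factor: γ = (1 − 0.866761)^(−1/2) = 2.7396.
Kinetic energy: K = (γ − 1)mc² = (2.7396 − 1) × 105.7 MeV = 1.7396 × 105.7 = 184 MeV.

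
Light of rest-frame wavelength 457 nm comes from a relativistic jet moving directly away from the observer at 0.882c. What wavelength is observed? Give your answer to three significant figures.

1830 nm

Relativistic Doppler for wavelength: λ_obs = λ_src · √((1+β)/(1−β)).
With β = 0.882: factor = √(1.882/0.118) = 3.9936.
λ_obs = 457 × 3.9936 = 1830 nm.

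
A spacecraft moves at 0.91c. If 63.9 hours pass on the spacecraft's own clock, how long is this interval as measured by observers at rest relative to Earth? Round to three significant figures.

γ = 1/√(1 − β²) = 1/√(1 − 0.8281) = 1/√0.1719 = 1/0.414608 = 2.4119.
Time dilation: Δt = γ·Δτ = 2.4119 × 63.9 = 154 hours.

154 hours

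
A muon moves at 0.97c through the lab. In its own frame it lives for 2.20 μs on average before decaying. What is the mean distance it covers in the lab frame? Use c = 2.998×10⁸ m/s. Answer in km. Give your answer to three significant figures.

β² = 0.9409, so γ = 1/√0.0591 = 4.1135.
Lab-frame lifetime: Δt = γτ = 4.1135 × 2.20 μs = 9.0497 μs.
Distance: d = vΔt = 0.97 × 2.998×10⁸ m/s × 9.0497×10^-6 s = 2630 m = 2.63 km.

2.63 km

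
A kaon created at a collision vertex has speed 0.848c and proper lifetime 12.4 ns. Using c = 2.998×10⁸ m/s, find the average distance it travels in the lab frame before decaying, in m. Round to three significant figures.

5.95 m

γ = 1/√(1 − β²) = 1/√(1 − 0.719104) = 1/√0.280896 = 1/0.529996 = 1.8868.
Lab-frame lifetime: Δt = γτ = 1.8868 × 12.4 ns = 23.396 ns.
Distance: d = vΔt = 0.848 × 2.998×10⁸ m/s × 2.3396×10^-8 s = 5.95 m.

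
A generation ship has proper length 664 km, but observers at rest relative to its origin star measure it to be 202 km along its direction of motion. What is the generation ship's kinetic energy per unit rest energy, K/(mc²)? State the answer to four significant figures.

Length contraction gives γ = L₀/L = 664/202 = 3.28713.
K/(mc²) = γ − 1 = 3.28713 − 1 = 2.287.

2.287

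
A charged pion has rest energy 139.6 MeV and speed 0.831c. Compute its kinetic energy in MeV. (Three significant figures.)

111 MeV

With β = 0.831, γ = 1/√(1 − 0.831²) = 1/√0.309439 = 1.79768.
Kinetic energy: K = (γ − 1)mc² = (1.79768 − 1) × 139.6 MeV = 0.79768 × 139.6 = 111 MeV.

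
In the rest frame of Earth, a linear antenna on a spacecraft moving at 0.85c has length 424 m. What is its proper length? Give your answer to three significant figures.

With β = 0.85, γ = 1/√(1 − 0.85²) = 1/√0.2775 = 1.8983.
Proper length: L₀ = γ·L = 1.8983 × 424 = 805 m.

805 m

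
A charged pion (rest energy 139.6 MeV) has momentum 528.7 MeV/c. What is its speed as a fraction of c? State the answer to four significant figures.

0.9669c

βγ = pc/(mc²) = 528.7/139.6 = 3.7872.
Since γ² = 1 + (βγ)² = 15.3429, γ = √15.3429 = 3.917, and β = (βγ)/γ = 3.7872/3.917 = 0.9669.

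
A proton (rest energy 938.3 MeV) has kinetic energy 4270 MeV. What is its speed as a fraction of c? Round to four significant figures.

0.9836c

K = (γ−1)mc², so γ = 1 + 4270/938.3 = 5.5508.
Then v/c = √(1 − γ⁻²) = √(1 − 0.0324555) = √0.9675445 = 0.9836.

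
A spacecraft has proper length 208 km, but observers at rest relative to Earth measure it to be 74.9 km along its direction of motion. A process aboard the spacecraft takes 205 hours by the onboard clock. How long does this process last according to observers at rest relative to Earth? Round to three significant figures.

Length contraction gives γ = L₀/L = 208/74.9 = 2.77704.
The same γ dilates the second interval: 2.77704 × 205 hours = 569 hours.

569 hours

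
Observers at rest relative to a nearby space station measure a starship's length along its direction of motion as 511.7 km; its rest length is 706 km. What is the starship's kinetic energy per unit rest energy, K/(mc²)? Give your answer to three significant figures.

γ = L₀/L = 706/511.7 = 1.37971.
Since K = (γ−1)mc², K/(mc²) = 1.37971 − 1 = 0.380.

0.380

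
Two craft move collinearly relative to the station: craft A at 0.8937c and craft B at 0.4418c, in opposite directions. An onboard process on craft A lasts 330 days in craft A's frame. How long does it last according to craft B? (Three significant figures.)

Transform craft A's velocity into craft B's frame: (0.8937 + 0.4418)/(1 + 0.8937·0.4418) = 1.3355/1.39483666, so the relative speed is 0.95746c.
γ for this relative speed: γ = 1/√(1 − 0.91673) = 3.4654.
The clock on craft A records proper time, so craft B measures Δt = γΔτ = 3.4654 × 330 = 1140 days.

1140 days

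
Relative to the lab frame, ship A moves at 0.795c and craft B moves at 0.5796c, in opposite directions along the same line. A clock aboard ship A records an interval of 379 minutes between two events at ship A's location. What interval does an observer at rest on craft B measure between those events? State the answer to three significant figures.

The velocity of ship A relative to craft B is (0.795 + 0.5796)c / (1 + 0.795×0.5796) = 0.941c; relative speed 0.941c.
At |u| = 0.941c, γ = (1 − 0.885481)^(−1/2) = 2.955.
Ship A's interval is proper; time dilation gives Δt_B = γΔτ = 2.955 × 379 minutes = 1120 minutes.

1120 minutes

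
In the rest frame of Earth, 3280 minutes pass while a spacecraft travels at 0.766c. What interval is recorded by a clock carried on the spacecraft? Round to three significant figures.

With β = 0.766, γ = 1/√(1 − 0.766²) = 1/√0.413244 = 1.5556.
The moving clock records proper time: Δτ = Δt/γ = 3280/1.5556 = 2110 minutes.

2110 minutes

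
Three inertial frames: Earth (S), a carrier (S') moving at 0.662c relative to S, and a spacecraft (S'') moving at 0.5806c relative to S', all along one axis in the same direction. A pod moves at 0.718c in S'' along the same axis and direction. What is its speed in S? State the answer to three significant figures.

Apply u = (u'+v)/(1+u'v) twice. Pod in the carrier frame: (0.718+0.5806)/(1+0.718·0.5806) = 1.2986/1.4168708 = 0.91653c.
That velocity, transformed to the rest frame of Earth: (0.91653+0.662)/(1+0.91653·0.662) = 1.57853/1.60674286 = 0.98244c.

0.982c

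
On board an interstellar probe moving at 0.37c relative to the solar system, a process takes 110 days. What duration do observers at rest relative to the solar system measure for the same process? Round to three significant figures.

With β = 0.37, γ = 1/√(1 − 0.37²) = 1/√0.8631 = 1.0764.
The onboard clock measures proper time, so the interval in the rest frame of the solar system is dilated: Δt = γ·Δτ = 1.0764 × 110 days = 118 days.

118 days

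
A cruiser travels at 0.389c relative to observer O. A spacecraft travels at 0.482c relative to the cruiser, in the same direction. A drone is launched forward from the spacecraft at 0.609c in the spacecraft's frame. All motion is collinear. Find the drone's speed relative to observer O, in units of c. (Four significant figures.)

First combine the drone and spacecraft (S''→S'): u₁ = (0.609 + 0.482)/(1 + 0.609×0.482) = 1.091/1.293538 = 0.84342.
Then combine with the cruiser (S'→S): u = (0.84342 + 0.389)/(1 + 0.84342×0.389) = 1.23242/1.32809038 = 0.92796.

0.9280c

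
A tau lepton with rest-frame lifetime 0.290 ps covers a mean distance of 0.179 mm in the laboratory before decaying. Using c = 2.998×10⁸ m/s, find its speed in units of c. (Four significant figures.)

Lab distance = (lab lifetime)·v = γτ·βc, so βγ = d/(cτ) = 1.790×10^-4/(2.998×10⁸ × 2.900×10^-13) = 2.0588.
With βγ = 2.0588: γ² = 1 + (βγ)² = 5.23866, and β = (βγ)/γ = 2.0588/2.28881 = 0.8995.

0.8995c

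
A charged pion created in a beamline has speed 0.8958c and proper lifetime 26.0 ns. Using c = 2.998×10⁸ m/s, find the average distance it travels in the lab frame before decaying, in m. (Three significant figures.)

β² = 0.80245764, so γ = 1/√0.19754236 = 2.2499.
Lab-frame lifetime: Δt = γτ = 2.2499 × 26.0 ns = 58.497 ns.
Distance: d = vΔt = 0.8958 × 2.998×10⁸ m/s × 5.8497×10^-8 s = 15.7 m.

15.7 m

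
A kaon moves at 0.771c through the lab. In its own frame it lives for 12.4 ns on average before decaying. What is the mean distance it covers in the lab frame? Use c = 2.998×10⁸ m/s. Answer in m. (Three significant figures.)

Lorentz factor: γ = (1 − 0.594441)^(−1/2) = 1.5703.
Lab-frame lifetime: Δt = γτ = 1.5703 × 12.4 ns = 19.472 ns.
Distance: d = vΔt = 0.771 × 2.998×10⁸ m/s × 1.9472×10^-8 s = 4.50 m.

4.50 m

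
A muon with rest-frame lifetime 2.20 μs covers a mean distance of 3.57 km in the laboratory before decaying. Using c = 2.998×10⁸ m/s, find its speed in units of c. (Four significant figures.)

0.9834c

Let x = d/(cτ) = 3570 m / (2.998×10⁸ m/s × 2.200×10^-6 s) = 5.4127. Since d = βγcτ, x = βγ = β/√(1−β²).
Solving: β² = x²/(1+x²) = 29.2973/30.2973 = 0.966994, so β = 0.9834.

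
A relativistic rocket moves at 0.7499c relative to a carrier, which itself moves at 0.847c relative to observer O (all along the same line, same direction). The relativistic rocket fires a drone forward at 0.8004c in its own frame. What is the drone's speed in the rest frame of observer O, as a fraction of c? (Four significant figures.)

0.9974c

Compose velocities in two stages. Stage 1 (into S'): u₁ = (0.8004+0.7499)/(1+0.8004×0.7499) = 0.9688.
Stage 2 (into S): u = (0.9688+0.847)/(1+0.9688×0.847) = 0.99738, so the speed is 0.9974c.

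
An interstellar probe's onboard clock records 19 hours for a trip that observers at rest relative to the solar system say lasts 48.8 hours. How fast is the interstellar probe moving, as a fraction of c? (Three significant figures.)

0.921c

γ = Δt/Δτ = 48.8/19 = 2.5684.
β = √(1 − 1/γ²) = √(1 − 0.151591) = √0.848409 = 0.921.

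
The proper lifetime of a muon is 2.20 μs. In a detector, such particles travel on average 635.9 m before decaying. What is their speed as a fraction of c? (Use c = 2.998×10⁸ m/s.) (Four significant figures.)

0.6941c

Let x = d/(cτ) = 635.9 m / (2.998×10⁸ m/s × 2.200×10^-6 s) = 0.96413. Since d = βγcτ, x = βγ = β/√(1−β²).
Solving: β² = x²/(1+x²) = 0.929547/1.929547 = 0.481744, so β = 0.6941.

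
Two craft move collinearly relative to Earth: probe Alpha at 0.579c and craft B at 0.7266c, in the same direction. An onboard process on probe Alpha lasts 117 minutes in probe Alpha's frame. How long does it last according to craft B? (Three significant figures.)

121 minutes

The velocity of probe Alpha relative to craft B is (0.579 − 0.7266)c / (1 − 0.579×0.7266) = −0.25479c; relative speed 0.25479c.
At |u| = 0.25479c, γ = (1 − 0.0649179)^(−1/2) = 1.0341.
The clock on probe Alpha records proper time, so craft B measures Δt = γΔτ = 1.0341 × 117 = 121 minutes.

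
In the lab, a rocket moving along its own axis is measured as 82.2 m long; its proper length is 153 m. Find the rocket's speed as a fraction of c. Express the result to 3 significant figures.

0.843c

Length contraction gives γ = L₀/L = 153/82.2 = 1.8613.
β = √(1 − 1/γ²) = √0.711353 = 0.843.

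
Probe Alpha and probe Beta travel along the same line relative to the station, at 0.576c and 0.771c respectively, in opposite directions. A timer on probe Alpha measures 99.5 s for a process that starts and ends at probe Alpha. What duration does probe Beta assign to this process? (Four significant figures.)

Speed of probe Alpha in probe Beta's frame: u = (v_A + v_B)/(1 + v_A v_B/c²) = (0.576 + 0.771)/(1 + 0.576×0.771) = 1.347/1.444096 = 0.93276; |u| = 0.93276c.
At |u| = 0.93276c, γ = (1 − 0.870041)^(−1/2) = 2.7739.
Probe Alpha's interval is proper; time dilation gives Δt_B = γΔτ = 2.7739 × 99.5 s = 276.0 s.

276.0 s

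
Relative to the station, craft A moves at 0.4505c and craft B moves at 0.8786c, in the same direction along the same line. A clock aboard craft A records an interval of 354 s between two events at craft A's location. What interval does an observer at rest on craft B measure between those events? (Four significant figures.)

501.7 s

Transform craft A's velocity into craft B's frame: (0.4505 − 0.8786)/(1 − 0.4505·0.8786) = −0.4281/0.6041907, so the relative speed is 0.70855c.
At |u| = 0.70855c, γ = (1 − 0.502043)^(−1/2) = 1.4171.
The clock on craft A records proper time, so craft B measures Δt = γΔτ = 1.4171 × 354 = 501.7 s.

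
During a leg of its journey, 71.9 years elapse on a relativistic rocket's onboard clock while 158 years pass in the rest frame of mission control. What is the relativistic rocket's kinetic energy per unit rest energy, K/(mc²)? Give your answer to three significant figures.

1.20

The time-dilation ratio gives γ = 158/71.9 = 2.1975.
K/(mc²) = γ − 1 = 2.1975 − 1 = 1.20.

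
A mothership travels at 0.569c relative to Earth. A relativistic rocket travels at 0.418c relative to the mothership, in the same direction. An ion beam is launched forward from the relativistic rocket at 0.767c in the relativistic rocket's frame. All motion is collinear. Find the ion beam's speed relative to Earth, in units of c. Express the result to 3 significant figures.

0.971c

First combine the ion beam and relativistic rocket (S''→S'): u₁ = (0.767 + 0.418)/(1 + 0.767×0.418) = 1.185/1.320606 = 0.89732.
Then combine with the mothership (S'→S): u = (0.89732 + 0.569)/(1 + 0.89732×0.569) = 1.46632/1.51057508 = 0.9707.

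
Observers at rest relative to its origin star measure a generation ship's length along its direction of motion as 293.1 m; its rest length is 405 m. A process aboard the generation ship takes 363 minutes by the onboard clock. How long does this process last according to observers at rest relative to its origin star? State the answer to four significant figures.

From L = L₀/γ: γ = 405/293.1 = 1.38178.
Δt = γΔτ = 1.38178 × 363 = 501.6 minutes.

501.6 minutes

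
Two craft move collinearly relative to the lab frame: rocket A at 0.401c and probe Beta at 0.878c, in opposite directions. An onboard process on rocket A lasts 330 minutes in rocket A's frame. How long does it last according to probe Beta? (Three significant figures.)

1020 minutes

The velocity of rocket A relative to probe Beta is (0.401 + 0.878)c / (1 + 0.401×0.878) = 0.94595c; relative speed 0.94595c.
γ for this relative speed: γ = 1/√(1 − 0.894821) = 3.0834.
The clock on rocket A records proper time, so probe Beta measures Δt = γΔτ = 3.0834 × 330 = 1020 minutes.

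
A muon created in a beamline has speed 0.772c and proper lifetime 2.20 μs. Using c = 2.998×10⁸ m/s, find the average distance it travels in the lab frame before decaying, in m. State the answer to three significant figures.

801 m

With β = 0.772, γ = 1/√(1 − 0.772²) = 1/√0.404016 = 1.5733.
Lab-frame lifetime: Δt = γτ = 1.5733 × 2.20 μs = 3.4613 μs.
Distance: d = vΔt = 0.772 × 2.998×10⁸ m/s × 3.4613×10^-6 s = 801 m.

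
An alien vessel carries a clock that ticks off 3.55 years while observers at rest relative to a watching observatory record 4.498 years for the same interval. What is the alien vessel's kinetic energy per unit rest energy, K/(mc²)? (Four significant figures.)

The time-dilation ratio gives γ = 4.498/3.55 = 1.26704.
K/(mc²) = γ − 1 = 1.26704 − 1 = 0.2670.

0.2670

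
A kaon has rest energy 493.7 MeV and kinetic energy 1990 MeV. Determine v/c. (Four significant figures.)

γ = 1 + K/(mc²) = 1 + 1990/493.7 = 5.0308.
β = √(1 − 1/γ²) = √(1 − 0.0395117) = √0.9604883 = 0.9800.

0.9800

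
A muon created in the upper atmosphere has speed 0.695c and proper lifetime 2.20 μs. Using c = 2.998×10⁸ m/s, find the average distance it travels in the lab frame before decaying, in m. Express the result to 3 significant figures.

With β = 0.695, γ = 1/√(1 − 0.695²) = 1/√0.516975 = 1.3908.
Lab-frame lifetime: Δt = γτ = 1.3908 × 2.20 μs = 3.0598 μs.
Distance: d = vΔt = 0.695 × 2.998×10⁸ m/s × 3.0598×10^-6 s = 638 m.

638 m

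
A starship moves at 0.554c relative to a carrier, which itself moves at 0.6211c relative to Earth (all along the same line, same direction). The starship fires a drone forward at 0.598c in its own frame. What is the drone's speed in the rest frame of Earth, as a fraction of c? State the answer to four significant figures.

Apply u = (u'+v)/(1+u'v) twice. Drone in the carrier frame: (0.598+0.554)/(1+0.598·0.554) = 1.152/1.331292 = 0.86532c.
That velocity, transformed to the rest frame of Earth: (0.86532+0.6211)/(1+0.86532·0.6211) = 1.48642/1.537450252 = 0.96681c.

0.9668c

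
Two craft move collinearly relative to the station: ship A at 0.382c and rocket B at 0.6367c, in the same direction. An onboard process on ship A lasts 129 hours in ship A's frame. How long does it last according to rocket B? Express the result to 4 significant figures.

Transform ship A's velocity into rocket B's frame: (0.382 − 0.6367)/(1 − 0.382·0.6367) = −0.2547/0.7567806, so the relative speed is 0.33656c.
At |u| = 0.33656c, γ = (1 − 0.113273)^(−1/2) = 1.062.
Ship A's interval is proper; time dilation gives Δt_B = γΔτ = 1.062 × 129 hours = 137.0 hours.

137.0 hours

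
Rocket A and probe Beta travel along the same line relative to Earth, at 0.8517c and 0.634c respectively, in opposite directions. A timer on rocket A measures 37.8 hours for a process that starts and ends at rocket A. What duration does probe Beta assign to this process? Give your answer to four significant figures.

143.6 hours

The velocity of rocket A relative to probe Beta is (0.8517 + 0.634)c / (1 + 0.8517×0.634) = 0.96475c; relative speed 0.96475c.
At |u| = 0.96475c, γ = (1 − 0.930743)^(−1/2) = 3.7999.
The clock on rocket A records proper time, so probe Beta measures Δt = γΔτ = 3.7999 × 37.8 = 143.6 hours.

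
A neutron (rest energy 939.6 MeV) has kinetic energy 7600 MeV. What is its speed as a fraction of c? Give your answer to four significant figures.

K = (γ−1)mc², so γ = 1 + 7600/939.6 = 9.0885.
Then v/c = √(1 − γ⁻²) = √(1 − 0.0121064) = √0.9878936 = 0.9939.

0.9939c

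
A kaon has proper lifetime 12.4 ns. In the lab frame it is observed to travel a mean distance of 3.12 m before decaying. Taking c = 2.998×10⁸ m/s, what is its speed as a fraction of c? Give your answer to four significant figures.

Let x = d/(cτ) = 3.120 m / (2.998×10⁸ m/s × 1.240×10^-8 s) = 0.83927. Since d = βγcτ, x = βγ = β/√(1−β²).
Solving: β² = x²/(1+x²) = 0.704374/1.704374 = 0.413274, so β = 0.6429.

0.6429c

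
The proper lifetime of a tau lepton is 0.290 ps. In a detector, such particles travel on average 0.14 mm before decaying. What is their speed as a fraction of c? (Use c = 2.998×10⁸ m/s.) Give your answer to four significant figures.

Let x = d/(cτ) = 1.400×10^-4 m / (2.998×10⁸ m/s × 2.900×10^-13 s) = 1.6103. Since d = βγcτ, x = βγ = β/√(1−β²).
Solving: β² = x²/(1+x²) = 2.59307/3.59307 = 0.721686, so β = 0.8495.

0.8495c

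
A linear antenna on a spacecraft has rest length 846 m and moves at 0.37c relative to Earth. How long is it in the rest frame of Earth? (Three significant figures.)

Lorentz factor: γ = (1 − 0.1369)^(−1/2) = 1.0764.
Along the direction of motion the measured length is L₀/γ = 846/1.0764 = 786 m.

786 m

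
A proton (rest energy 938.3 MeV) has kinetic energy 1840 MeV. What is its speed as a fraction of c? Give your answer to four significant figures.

K = (γ−1)mc², so γ = 1 + 1840/938.3 = 2.961.
Then v/c = √(1 − γ⁻²) = √(1 − 0.114057) = √0.885943 = 0.9412.

0.9412c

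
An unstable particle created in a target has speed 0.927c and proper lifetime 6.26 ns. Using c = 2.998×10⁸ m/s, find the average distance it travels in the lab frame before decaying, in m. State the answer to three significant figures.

4.64 m

Lorentz factor: γ = (1 − 0.859329)^(−1/2) = 2.6662.
Lab-frame lifetime: Δt = γτ = 2.6662 × 6.26 ns = 16.69 ns.
Distance: d = vΔt = 0.927 × 2.998×10⁸ m/s × 1.6690×10^-8 s = 4.64 m.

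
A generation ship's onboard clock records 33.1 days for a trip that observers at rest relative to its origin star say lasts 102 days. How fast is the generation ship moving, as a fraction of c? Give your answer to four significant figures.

0.9459c

γ = Δt/Δτ = 102/33.1 = 3.0816.
β = √(1 − 1/γ²) = √(1 − 0.105305) = √0.894695 = 0.9459.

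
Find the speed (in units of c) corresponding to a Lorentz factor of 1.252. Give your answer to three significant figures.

β = √(1 − 1/γ²) = √(1 − 1/1.567504) = √0.362043 = 0.602.

0.602c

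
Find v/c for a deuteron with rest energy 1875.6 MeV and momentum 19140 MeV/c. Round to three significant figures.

0.995

βγ = pc/(mc²) = 19140/1875.6 = 10.205.
Since γ² = 1 + (βγ)² = 105.142, γ = √105.142 = 10.2539, and β = (βγ)/γ = 10.205/10.2539 = 0.995.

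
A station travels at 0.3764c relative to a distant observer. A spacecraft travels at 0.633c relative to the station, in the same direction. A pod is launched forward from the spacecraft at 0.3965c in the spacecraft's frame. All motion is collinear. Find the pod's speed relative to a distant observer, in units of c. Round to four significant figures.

0.9157c

First combine the pod and spacecraft (S''→S'): u₁ = (0.3965 + 0.633)/(1 + 0.3965×0.633) = 1.0295/1.2509845 = 0.82295.
Then combine with the station (S'→S): u = (0.82295 + 0.3764)/(1 + 0.82295×0.3764) = 1.19935/1.30975838 = 0.9157.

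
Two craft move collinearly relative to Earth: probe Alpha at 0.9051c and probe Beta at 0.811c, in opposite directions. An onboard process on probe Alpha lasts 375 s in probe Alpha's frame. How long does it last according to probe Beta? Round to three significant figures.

Speed of probe Alpha in probe Beta's frame: u = (v_A + v_B)/(1 + v_A v_B/c²) = (0.9051 + 0.811)/(1 + 0.9051×0.811) = 1.7161/1.7340361 = 0.98966; |u| = 0.98966c.
γ for this relative speed: γ = 1/√(1 − 0.979427) = 6.9719.
The clock on probe Alpha records proper time, so probe Beta measures Δt = γΔτ = 6.9719 × 375 = 2610 s.

2610 s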